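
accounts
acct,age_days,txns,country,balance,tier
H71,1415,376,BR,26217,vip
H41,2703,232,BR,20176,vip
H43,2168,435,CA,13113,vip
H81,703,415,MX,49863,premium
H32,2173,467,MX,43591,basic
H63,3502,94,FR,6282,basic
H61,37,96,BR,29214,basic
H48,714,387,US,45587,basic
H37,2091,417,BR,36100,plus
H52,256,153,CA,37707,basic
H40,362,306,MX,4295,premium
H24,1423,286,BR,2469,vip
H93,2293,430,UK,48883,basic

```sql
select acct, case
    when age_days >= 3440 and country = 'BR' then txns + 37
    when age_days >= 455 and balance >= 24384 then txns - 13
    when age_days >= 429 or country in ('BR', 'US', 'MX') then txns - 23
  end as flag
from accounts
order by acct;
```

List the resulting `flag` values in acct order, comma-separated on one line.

263, 454, 404, 283, 209, 412, 374, NULL, 73, 71, 363, 402, 417

acct=H24: age_days >= 429 or country in ('BR', 'US', 'MX') → 263
acct=H32: age_days >= 455 and balance >= 24384 → 454
acct=H37: age_days >= 455 and balance >= 24384 → 404
acct=H40: age_days >= 429 or country in ('BR', 'US', 'MX') → 283
acct=H41: age_days >= 429 or country in ('BR', 'US', 'MX') → 209
acct=H43: age_days >= 429 or country in ('BR', 'US', 'MX') → 412
acct=H48: age_days >= 455 and balance >= 24384 → 374
acct=H52: (no match → NULL) → NULL
acct=H61: age_days >= 429 or country in ('BR', 'US', 'MX') → 73
acct=H63: age_days >= 429 or country in ('BR', 'US', 'MX') → 71
acct=H71: age_days >= 455 and balance >= 24384 → 363
acct=H81: age_days >= 455 and balance >= 24384 → 402
acct=H93: age_days >= 455 and balance >= 24384 → 417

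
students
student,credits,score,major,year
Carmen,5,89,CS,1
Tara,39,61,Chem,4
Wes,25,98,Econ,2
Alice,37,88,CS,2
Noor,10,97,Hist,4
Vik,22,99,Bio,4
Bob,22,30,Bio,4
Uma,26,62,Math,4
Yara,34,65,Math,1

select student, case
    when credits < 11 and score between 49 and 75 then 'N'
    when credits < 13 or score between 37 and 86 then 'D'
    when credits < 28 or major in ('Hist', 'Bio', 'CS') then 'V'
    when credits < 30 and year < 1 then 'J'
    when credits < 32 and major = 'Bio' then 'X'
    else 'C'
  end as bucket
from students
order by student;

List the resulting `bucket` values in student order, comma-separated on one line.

student=Alice: credits < 28 or major in ('Hist', 'Bio', 'CS') → V
student=Bob: credits < 28 or major in ('Hist', 'Bio', 'CS') → V
student=Carmen: credits < 13 or score between 37 and 86 → D
student=Noor: credits < 13 or score between 37 and 86 → D
student=Tara: credits < 13 or score between 37 and 86 → D
student=Uma: credits < 13 or score between 37 and 86 → D
student=Vik: credits < 28 or major in ('Hist', 'Bio', 'CS') → V
student=Wes: credits < 28 or major in ('Hist', 'Bio', 'CS') → V
student=Yara: credits < 13 or score between 37 and 86 → D

V, V, D, D, D, D, V, V, D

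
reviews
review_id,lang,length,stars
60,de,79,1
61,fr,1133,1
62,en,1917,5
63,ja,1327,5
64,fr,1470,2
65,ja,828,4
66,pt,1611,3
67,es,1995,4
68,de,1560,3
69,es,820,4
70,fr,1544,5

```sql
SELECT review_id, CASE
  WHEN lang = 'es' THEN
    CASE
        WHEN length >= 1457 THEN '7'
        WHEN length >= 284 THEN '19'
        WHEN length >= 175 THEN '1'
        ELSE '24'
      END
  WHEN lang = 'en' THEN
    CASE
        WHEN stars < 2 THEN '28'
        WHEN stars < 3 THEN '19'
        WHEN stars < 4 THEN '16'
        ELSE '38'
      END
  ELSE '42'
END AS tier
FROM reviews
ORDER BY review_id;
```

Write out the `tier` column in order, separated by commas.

review_id=60: lang='de' → outer ELSE → 42
review_id=61: lang='fr' → outer ELSE → 42
review_id=62: lang='en' → inner[ELSE] → 38
review_id=63: lang='ja' → outer ELSE → 42
review_id=64: lang='fr' → outer ELSE → 42
review_id=65: lang='ja' → outer ELSE → 42
review_id=66: lang='pt' → outer ELSE → 42
review_id=67: lang='es' → inner[length >= 1457] → 7
review_id=68: lang='de' → outer ELSE → 42
review_id=69: lang='es' → inner[length >= 284] → 19
review_id=70: lang='fr' → outer ELSE → 42

42, 42, 38, 42, 42, 42, 42, 7, 42, 19, 42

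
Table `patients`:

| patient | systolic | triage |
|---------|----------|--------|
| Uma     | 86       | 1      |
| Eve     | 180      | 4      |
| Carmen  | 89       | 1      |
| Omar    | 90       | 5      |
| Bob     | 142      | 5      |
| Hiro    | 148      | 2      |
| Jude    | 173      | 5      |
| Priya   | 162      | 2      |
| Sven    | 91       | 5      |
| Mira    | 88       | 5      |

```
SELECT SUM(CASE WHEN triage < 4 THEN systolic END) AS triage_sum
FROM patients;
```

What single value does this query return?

485

patient=Uma: ✓ → 86
patient=Eve: ✗
patient=Carmen: ✓ → 89
patient=Omar: ✗
patient=Bob: ✗
patient=Hiro: ✓ → 148
patient=Jude: ✗
patient=Priya: ✓ → 162
patient=Sven: ✗
patient=Mira: ✗
triage_sum = 86 + 89 + 148 + 162 = 485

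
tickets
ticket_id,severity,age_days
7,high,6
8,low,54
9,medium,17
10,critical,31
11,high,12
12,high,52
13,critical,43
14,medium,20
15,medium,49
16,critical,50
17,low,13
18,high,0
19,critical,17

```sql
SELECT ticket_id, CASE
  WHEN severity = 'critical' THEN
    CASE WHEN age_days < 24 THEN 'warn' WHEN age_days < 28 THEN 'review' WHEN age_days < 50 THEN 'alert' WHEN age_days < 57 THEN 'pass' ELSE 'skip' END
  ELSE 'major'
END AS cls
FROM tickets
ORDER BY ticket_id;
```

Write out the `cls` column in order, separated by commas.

major, major, major, alert, major, major, alert, major, major, pass, major, major, warn

ticket_id=7: severity='high' → outer ELSE → major
ticket_id=8: severity='low' → outer ELSE → major
ticket_id=9: severity='medium' → outer ELSE → major
ticket_id=10: severity='critical' → inner[age_days < 50] → alert
ticket_id=11: severity='high' → outer ELSE → major
ticket_id=12: severity='high' → outer ELSE → major
ticket_id=13: severity='critical' → inner[age_days < 50] → alert
ticket_id=14: severity='medium' → outer ELSE → major
ticket_id=15: severity='medium' → outer ELSE → major
ticket_id=16: severity='critical' → inner[age_days < 57] → pass
ticket_id=17: severity='low' → outer ELSE → major
ticket_id=18: severity='high' → outer ELSE → major
ticket_id=19: severity='critical' → inner[age_days < 24] → warn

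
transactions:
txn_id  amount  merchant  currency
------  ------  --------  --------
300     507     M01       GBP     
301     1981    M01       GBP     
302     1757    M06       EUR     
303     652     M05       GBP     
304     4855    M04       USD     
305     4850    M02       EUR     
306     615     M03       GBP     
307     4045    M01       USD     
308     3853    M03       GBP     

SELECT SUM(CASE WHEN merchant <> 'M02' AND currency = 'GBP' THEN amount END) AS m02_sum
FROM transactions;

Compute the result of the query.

txn_id=300: ✓ → 507
txn_id=301: ✓ → 1981
txn_id=302: ✗
txn_id=303: ✓ → 652
txn_id=304: ✗
txn_id=305: ✗
txn_id=306: ✓ → 615
txn_id=307: ✗
txn_id=308: ✓ → 3853
m02_sum = 507 + 1981 + 652 + 615 + 3853 = 7608

7608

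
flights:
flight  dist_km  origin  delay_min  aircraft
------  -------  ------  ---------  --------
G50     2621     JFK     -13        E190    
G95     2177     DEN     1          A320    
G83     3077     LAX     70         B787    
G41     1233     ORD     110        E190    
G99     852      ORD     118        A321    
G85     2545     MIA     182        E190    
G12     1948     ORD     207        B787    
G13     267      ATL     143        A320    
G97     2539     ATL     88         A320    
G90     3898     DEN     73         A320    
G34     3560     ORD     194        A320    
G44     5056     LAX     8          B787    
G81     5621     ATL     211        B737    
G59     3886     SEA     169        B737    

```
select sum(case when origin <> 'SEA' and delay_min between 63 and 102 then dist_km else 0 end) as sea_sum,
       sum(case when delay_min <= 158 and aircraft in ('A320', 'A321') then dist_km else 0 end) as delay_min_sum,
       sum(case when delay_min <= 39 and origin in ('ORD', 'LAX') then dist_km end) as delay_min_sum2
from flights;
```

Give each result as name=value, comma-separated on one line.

[sea_sum: origin <> 'SEA' and delay_min between 63 and 102]
flight=G50: ✗
flight=G95: ✗
flight=G83: ✓ → 3077
flight=G41: ✗
flight=G99: ✗
flight=G85: ✗
flight=G12: ✗
flight=G13: ✗
flight=G97: ✓ → 2539
flight=G90: ✓ → 3898
flight=G34: ✗
flight=G44: ✗
flight=G81: ✗
flight=G59: ✗
sea_sum = 3077 + 2539 + 3898 = 9514
—
[delay_min_sum: delay_min <= 158 and aircraft in ('A320', 'A321')]
flight=G50: ✗
flight=G95: ✓ → 2177
flight=G83: ✗
flight=G41: ✗
flight=G99: ✓ → 852
flight=G85: ✗
flight=G12: ✗
flight=G13: ✓ → 267
flight=G97: ✓ → 2539
flight=G90: ✓ → 3898
flight=G34: ✗
flight=G44: ✗
flight=G81: ✗
flight=G59: ✗
delay_min_sum = 2177 + 852 + 267 + 2539 + 3898 = 9733
—
[delay_min_sum2: delay_min <= 39 and origin in ('ORD', 'LAX')]
flight=G50: ✗
flight=G95: ✗
flight=G83: ✗
flight=G41: ✗
flight=G99: ✗
flight=G85: ✗
flight=G12: ✗
flight=G13: ✗
flight=G97: ✗
flight=G90: ✗
flight=G34: ✗
flight=G44: ✓ → 5056
flight=G81: ✗
flight=G59: ✗
delay_min_sum2 = 5056

sea_sum=9514, delay_min_sum=9733, delay_min_sum2=5056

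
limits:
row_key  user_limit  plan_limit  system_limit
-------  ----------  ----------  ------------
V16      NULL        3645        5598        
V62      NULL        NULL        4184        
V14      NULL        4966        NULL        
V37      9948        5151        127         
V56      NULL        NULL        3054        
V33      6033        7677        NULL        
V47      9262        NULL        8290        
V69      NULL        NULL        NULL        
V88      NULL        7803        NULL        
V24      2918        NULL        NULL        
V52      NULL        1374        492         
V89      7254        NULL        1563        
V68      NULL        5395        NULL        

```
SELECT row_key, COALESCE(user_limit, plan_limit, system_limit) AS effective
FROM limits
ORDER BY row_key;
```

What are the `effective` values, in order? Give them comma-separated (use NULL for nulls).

row_key=V14: user_limit=NULL, plan_limit=4966 → 4966
row_key=V16: user_limit=NULL, plan_limit=3645 → 3645
row_key=V24: user_limit=2918 → 2918
row_key=V33: user_limit=6033 → 6033
row_key=V37: user_limit=9948 → 9948
row_key=V47: user_limit=9262 → 9262
row_key=V52: user_limit=NULL, plan_limit=1374 → 1374
row_key=V56: user_limit=NULL, plan_limit=NULL, system_limit=3054 → 3054
row_key=V62: user_limit=NULL, plan_limit=NULL, system_limit=4184 → 4184
row_key=V68: user_limit=NULL, plan_limit=5395 → 5395
row_key=V69: user_limit=NULL, plan_limit=NULL, system_limit=NULL (all NULL) → NULL
row_key=V88: user_limit=NULL, plan_limit=7803 → 7803
row_key=V89: user_limit=7254 → 7254

4966, 3645, 2918, 6033, 9948, 9262, 1374, 3054, 4184, 5395, NULL, 7803, 7254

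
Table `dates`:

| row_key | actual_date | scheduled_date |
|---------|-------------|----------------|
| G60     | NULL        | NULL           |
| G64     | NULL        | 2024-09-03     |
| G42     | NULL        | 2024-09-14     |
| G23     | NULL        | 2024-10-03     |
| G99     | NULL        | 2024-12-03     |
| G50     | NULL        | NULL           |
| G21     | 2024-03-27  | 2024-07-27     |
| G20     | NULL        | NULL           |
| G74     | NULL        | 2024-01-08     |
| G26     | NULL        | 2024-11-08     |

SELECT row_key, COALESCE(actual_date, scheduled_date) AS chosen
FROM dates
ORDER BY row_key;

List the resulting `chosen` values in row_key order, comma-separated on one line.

row_key=G20: actual_date=NULL, scheduled_date=NULL (all NULL) → NULL
row_key=G21: actual_date=2024-03-27 → 2024-03-27
row_key=G23: actual_date=NULL, scheduled_date=2024-10-03 → 2024-10-03
row_key=G26: actual_date=NULL, scheduled_date=2024-11-08 → 2024-11-08
row_key=G42: actual_date=NULL, scheduled_date=2024-09-14 → 2024-09-14
row_key=G50: actual_date=NULL, scheduled_date=NULL (all NULL) → NULL
row_key=G60: actual_date=NULL, scheduled_date=NULL (all NULL) → NULL
row_key=G64: actual_date=NULL, scheduled_date=2024-09-03 → 2024-09-03
row_key=G74: actual_date=NULL, scheduled_date=2024-01-08 → 2024-01-08
row_key=G99: actual_date=NULL, scheduled_date=2024-12-03 → 2024-12-03

NULL, 2024-03-27, 2024-10-03, 2024-11-08, 2024-09-14, NULL, NULL, 2024-09-03, 2024-01-08, 2024-12-03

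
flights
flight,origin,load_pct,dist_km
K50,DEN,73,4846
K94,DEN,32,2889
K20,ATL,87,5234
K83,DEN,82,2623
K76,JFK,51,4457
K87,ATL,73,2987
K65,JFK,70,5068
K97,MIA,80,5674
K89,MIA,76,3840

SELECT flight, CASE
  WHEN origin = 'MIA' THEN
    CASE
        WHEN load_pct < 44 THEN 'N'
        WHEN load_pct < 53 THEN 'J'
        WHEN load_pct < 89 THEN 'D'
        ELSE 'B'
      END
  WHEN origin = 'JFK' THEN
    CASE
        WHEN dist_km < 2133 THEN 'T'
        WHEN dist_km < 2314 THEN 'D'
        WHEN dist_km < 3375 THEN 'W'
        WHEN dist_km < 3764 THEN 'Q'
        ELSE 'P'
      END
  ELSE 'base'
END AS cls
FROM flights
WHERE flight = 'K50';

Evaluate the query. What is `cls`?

flight = K50: origin=DEN, load_pct=73, dist_km=4846.
origin='DEN' → outer ELSE → base

base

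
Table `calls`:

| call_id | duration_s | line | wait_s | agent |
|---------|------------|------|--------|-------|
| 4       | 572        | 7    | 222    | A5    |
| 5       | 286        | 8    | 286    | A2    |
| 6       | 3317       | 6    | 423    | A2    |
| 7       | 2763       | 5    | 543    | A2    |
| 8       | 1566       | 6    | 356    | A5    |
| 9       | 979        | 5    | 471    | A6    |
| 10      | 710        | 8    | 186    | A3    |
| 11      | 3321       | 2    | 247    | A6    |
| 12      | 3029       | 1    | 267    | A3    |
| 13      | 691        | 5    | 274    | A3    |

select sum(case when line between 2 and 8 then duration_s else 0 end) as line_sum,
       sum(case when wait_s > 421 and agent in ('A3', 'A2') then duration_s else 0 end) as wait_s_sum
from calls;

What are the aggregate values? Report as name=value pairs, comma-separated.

[line_sum: line between 2 and 8]
call_id=4: ✓ → 572
call_id=5: ✓ → 286
call_id=6: ✓ → 3317
call_id=7: ✓ → 2763
call_id=8: ✓ → 1566
call_id=9: ✓ → 979
call_id=10: ✓ → 710
call_id=11: ✓ → 3321
call_id=12: ✗
call_id=13: ✓ → 691
line_sum = 572 + 286 + 3317 + 2763 + 1566 + 979 + 710 + 3321 + 691 = 14205
—
[wait_s_sum: wait_s > 421 and agent in ('A3', 'A2')]
call_id=4: ✗
call_id=5: ✗
call_id=6: ✓ → 3317
call_id=7: ✓ → 2763
call_id=8: ✗
call_id=9: ✗
call_id=10: ✗
call_id=11: ✗
call_id=12: ✗
call_id=13: ✗
wait_s_sum = 3317 + 2763 = 6080

line_sum=14205, wait_s_sum=6080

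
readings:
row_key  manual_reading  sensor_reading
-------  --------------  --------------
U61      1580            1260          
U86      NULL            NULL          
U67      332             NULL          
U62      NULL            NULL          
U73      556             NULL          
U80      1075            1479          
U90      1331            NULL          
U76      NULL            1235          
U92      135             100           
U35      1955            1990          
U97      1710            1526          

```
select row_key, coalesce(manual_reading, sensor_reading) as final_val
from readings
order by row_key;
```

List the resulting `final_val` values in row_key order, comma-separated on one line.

1955, 1580, NULL, 332, 556, 1235, 1075, NULL, 1331, 135, 1710

row_key=U35: manual_reading=1955 → 1955
row_key=U61: manual_reading=1580 → 1580
row_key=U62: manual_reading=NULL, sensor_reading=NULL (all NULL) → NULL
row_key=U67: manual_reading=332 → 332
row_key=U73: manual_reading=556 → 556
row_key=U76: manual_reading=NULL, sensor_reading=1235 → 1235
row_key=U80: manual_reading=1075 → 1075
row_key=U86: manual_reading=NULL, sensor_reading=NULL (all NULL) → NULL
row_key=U90: manual_reading=1331 → 1331
row_key=U92: manual_reading=135 → 135
row_key=U97: manual_reading=1710 → 1710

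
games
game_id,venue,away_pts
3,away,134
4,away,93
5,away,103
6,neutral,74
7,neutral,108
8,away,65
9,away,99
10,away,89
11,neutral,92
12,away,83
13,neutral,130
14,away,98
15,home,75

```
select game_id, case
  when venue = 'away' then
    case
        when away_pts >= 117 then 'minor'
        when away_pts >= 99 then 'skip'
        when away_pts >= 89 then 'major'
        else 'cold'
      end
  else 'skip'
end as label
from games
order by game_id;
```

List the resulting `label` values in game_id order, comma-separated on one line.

game_id=3: venue='away' → inner[away_pts >= 117] → minor
game_id=4: venue='away' → inner[away_pts >= 89] → major
game_id=5: venue='away' → inner[away_pts >= 99] → skip
game_id=6: venue='neutral' → outer ELSE → skip
game_id=7: venue='neutral' → outer ELSE → skip
game_id=8: venue='away' → inner[ELSE] → cold
game_id=9: venue='away' → inner[away_pts >= 99] → skip
game_id=10: venue='away' → inner[away_pts >= 89] → major
game_id=11: venue='neutral' → outer ELSE → skip
game_id=12: venue='away' → inner[ELSE] → cold
game_id=13: venue='neutral' → outer ELSE → skip
game_id=14: venue='away' → inner[away_pts >= 89] → major
game_id=15: venue='home' → outer ELSE → skip

minor, major, skip, skip, skip, cold, skip, major, skip, cold, skip, major, skip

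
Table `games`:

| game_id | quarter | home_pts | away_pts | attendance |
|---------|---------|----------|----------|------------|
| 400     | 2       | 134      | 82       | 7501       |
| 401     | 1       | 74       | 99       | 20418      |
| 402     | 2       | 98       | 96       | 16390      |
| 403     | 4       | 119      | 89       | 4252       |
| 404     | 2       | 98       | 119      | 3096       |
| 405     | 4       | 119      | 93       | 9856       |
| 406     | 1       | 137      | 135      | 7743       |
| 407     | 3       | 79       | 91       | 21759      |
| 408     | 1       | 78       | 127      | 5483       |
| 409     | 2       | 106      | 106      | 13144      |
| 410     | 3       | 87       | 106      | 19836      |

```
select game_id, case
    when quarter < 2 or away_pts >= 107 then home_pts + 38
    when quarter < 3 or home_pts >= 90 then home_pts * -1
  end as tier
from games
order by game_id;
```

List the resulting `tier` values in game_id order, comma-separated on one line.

-134, 112, -98, -119, 136, -119, 175, NULL, 116, -106, NULL

game_id=400: quarter < 3 or home_pts >= 90 → -134
game_id=401: quarter < 2 or away_pts >= 107 → 112
game_id=402: quarter < 3 or home_pts >= 90 → -98
game_id=403: quarter < 3 or home_pts >= 90 → -119
game_id=404: quarter < 2 or away_pts >= 107 → 136
game_id=405: quarter < 3 or home_pts >= 90 → -119
game_id=406: quarter < 2 or away_pts >= 107 → 175
game_id=407: (no match → NULL) → NULL
game_id=408: quarter < 2 or away_pts >= 107 → 116
game_id=409: quarter < 3 or home_pts >= 90 → -106
game_id=410: (no match → NULL) → NULL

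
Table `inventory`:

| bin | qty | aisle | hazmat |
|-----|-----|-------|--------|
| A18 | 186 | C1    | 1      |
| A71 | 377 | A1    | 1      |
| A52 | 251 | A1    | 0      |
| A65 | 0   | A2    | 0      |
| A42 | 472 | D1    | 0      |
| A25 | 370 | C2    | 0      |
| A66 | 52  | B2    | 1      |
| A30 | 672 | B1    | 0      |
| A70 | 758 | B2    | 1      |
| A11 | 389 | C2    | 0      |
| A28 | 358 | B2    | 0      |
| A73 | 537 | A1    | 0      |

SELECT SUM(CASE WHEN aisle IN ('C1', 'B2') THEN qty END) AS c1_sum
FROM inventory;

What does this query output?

1354

bin=A18: ✓ → 186
bin=A71: ✗
bin=A52: ✗
bin=A65: ✗
bin=A42: ✗
bin=A25: ✗
bin=A66: ✓ → 52
bin=A30: ✗
bin=A70: ✓ → 758
bin=A11: ✗
bin=A28: ✓ → 358
bin=A73: ✗
c1_sum = 186 + 52 + 758 + 358 = 1354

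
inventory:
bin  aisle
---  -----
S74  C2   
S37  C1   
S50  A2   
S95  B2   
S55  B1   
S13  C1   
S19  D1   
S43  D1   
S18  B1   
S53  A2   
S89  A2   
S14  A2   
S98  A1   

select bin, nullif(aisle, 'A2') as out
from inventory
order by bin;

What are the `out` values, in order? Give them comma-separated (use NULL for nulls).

bin=S13: aisle=C1 vs A2: differ → C1
bin=S14: aisle=A2 vs A2: equal → NULL
bin=S18: aisle=B1 vs A2: differ → B1
bin=S19: aisle=D1 vs A2: differ → D1
bin=S37: aisle=C1 vs A2: differ → C1
bin=S43: aisle=D1 vs A2: differ → D1
bin=S50: aisle=A2 vs A2: equal → NULL
bin=S53: aisle=A2 vs A2: equal → NULL
bin=S55: aisle=B1 vs A2: differ → B1
bin=S74: aisle=C2 vs A2: differ → C2
bin=S89: aisle=A2 vs A2: equal → NULL
bin=S95: aisle=B2 vs A2: differ → B2
bin=S98: aisle=A1 vs A2: differ → A1

C1, NULL, B1, D1, C1, D1, NULL, NULL, B1, C2, NULL, B2, A1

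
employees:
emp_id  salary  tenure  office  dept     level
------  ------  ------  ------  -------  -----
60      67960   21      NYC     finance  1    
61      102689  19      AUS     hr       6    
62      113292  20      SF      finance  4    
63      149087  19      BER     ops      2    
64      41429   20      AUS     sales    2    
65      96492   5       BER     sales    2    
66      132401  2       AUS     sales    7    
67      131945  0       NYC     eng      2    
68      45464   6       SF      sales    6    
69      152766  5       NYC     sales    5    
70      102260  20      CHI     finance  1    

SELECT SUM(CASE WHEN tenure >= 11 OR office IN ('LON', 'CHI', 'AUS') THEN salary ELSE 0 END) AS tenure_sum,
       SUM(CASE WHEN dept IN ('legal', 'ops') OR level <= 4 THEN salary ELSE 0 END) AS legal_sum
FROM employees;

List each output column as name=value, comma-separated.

tenure_sum=709118, legal_sum=702465

[tenure_sum: tenure >= 11 OR office IN ('LON', 'CHI', 'AUS')]
emp_id=60: ✓ → 67960
emp_id=61: ✓ → 102689
emp_id=62: ✓ → 113292
emp_id=63: ✓ → 149087
emp_id=64: ✓ → 41429
emp_id=65: ✗
emp_id=66: ✓ → 132401
emp_id=67: ✗
emp_id=68: ✗
emp_id=69: ✗
emp_id=70: ✓ → 102260
tenure_sum = 67960 + 102689 + 113292 + 149087 + 41429 + 132401 + 102260 = 709118
—
[legal_sum: dept IN ('legal', 'ops') OR level <= 4]
emp_id=60: ✓ → 67960
emp_id=61: ✗
emp_id=62: ✓ → 113292
emp_id=63: ✓ → 149087
emp_id=64: ✓ → 41429
emp_id=65: ✓ → 96492
emp_id=66: ✗
emp_id=67: ✓ → 131945
emp_id=68: ✗
emp_id=69: ✗
emp_id=70: ✓ → 102260
legal_sum = 67960 + 113292 + 149087 + 41429 + 96492 + 131945 + 102260 = 702465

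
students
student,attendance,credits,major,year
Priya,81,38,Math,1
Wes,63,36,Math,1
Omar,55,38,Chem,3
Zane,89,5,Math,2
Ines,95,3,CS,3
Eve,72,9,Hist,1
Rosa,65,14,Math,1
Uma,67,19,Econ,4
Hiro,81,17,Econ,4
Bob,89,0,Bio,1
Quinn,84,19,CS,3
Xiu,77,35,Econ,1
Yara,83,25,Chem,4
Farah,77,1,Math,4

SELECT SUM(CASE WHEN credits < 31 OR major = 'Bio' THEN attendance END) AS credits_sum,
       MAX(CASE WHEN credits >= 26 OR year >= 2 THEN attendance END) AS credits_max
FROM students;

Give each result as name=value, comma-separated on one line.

credits_sum=802, credits_max=95

[credits_sum: credits < 31 OR major = 'Bio']
student=Priya: ✗
student=Wes: ✗
student=Omar: ✗
student=Zane: ✓ → 89
student=Ines: ✓ → 95
student=Eve: ✓ → 72
student=Rosa: ✓ → 65
student=Uma: ✓ → 67
student=Hiro: ✓ → 81
student=Bob: ✓ → 89
student=Quinn: ✓ → 84
student=Xiu: ✗
student=Yara: ✓ → 83
student=Farah: ✓ → 77
credits_sum = 89 + 95 + 72 + 65 + 67 + 81 + 89 + 84 + 83 + 77 = 802
—
[credits_max: credits >= 26 OR year >= 2]
student=Priya: ✓ → 81
student=Wes: ✓ → 63
student=Omar: ✓ → 55
student=Zane: ✓ → 89
student=Ines: ✓ → 95
student=Eve: ✗
student=Rosa: ✗
student=Uma: ✓ → 67
student=Hiro: ✓ → 81
student=Bob: ✗
student=Quinn: ✓ → 84
student=Xiu: ✓ → 77
student=Yara: ✓ → 83
student=Farah: ✓ → 77
credits_max = MAX(81, 63, 55, 89, 95, 67, 81, 84, 77, 83, 77) = 95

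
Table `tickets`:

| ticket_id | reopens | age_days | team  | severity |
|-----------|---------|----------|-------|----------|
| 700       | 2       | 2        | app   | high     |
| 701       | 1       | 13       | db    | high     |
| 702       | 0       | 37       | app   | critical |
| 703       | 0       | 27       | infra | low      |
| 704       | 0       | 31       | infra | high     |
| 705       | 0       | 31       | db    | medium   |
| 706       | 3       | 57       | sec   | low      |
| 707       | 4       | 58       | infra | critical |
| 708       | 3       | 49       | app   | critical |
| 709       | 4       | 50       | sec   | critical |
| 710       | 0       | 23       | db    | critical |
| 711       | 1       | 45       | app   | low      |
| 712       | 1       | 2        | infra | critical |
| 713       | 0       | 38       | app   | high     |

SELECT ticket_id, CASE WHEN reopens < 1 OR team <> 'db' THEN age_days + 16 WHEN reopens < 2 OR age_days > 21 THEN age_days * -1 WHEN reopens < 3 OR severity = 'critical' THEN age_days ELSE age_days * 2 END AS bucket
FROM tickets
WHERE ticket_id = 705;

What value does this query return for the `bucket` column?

47

ticket_id = 705: reopens=0, age_days=31, team=db, severity=medium.
reopens < 1 OR team <> 'db' → true → 47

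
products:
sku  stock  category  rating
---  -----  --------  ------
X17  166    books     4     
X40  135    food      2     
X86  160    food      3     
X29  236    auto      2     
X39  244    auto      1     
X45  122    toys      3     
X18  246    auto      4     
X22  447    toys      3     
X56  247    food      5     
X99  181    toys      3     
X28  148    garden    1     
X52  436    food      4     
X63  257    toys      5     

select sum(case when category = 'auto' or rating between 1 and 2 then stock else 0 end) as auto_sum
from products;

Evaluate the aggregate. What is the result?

1009

sku=X17: ✗
sku=X40: ✓ → 135
sku=X86: ✗
sku=X29: ✓ → 236
sku=X39: ✓ → 244
sku=X45: ✗
sku=X18: ✓ → 246
sku=X22: ✗
sku=X56: ✗
sku=X99: ✗
sku=X28: ✓ → 148
sku=X52: ✗
sku=X63: ✗
auto_sum = 135 + 236 + 244 + 246 + 148 = 1009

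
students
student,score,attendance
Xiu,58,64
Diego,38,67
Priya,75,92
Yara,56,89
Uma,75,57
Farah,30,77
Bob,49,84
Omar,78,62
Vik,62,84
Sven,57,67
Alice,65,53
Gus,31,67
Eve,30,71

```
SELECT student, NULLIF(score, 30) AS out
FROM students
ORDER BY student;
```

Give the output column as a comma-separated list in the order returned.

student=Alice: score=65 vs 30: differ → 65
student=Bob: score=49 vs 30: differ → 49
student=Diego: score=38 vs 30: differ → 38
student=Eve: score=30 vs 30: equal → NULL
student=Farah: score=30 vs 30: equal → NULL
student=Gus: score=31 vs 30: differ → 31
student=Omar: score=78 vs 30: differ → 78
student=Priya: score=75 vs 30: differ → 75
student=Sven: score=57 vs 30: differ → 57
student=Uma: score=75 vs 30: differ → 75
student=Vik: score=62 vs 30: differ → 62
student=Xiu: score=58 vs 30: differ → 58
student=Yara: score=56 vs 30: differ → 56

65, 49, 38, NULL, NULL, 31, 78, 75, 57, 75, 62, 58, 56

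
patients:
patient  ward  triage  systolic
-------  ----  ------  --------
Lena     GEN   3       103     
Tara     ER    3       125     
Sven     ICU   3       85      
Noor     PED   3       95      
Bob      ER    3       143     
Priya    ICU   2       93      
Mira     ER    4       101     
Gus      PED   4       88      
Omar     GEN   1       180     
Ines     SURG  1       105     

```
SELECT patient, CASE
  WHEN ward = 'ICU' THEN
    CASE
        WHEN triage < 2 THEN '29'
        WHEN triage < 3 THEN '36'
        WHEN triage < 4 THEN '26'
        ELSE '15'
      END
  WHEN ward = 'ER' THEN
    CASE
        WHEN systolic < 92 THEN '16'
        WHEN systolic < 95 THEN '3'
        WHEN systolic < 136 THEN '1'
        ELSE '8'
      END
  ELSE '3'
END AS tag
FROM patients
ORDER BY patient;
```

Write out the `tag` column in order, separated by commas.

patient=Bob: ward='ER' → inner[ELSE] → 8
patient=Gus: ward='PED' → outer ELSE → 3
patient=Ines: ward='SURG' → outer ELSE → 3
patient=Lena: ward='GEN' → outer ELSE → 3
patient=Mira: ward='ER' → inner[systolic < 136] → 1
patient=Noor: ward='PED' → outer ELSE → 3
patient=Omar: ward='GEN' → outer ELSE → 3
patient=Priya: ward='ICU' → inner[triage < 3] → 36
patient=Sven: ward='ICU' → inner[triage < 4] → 26
patient=Tara: ward='ER' → inner[systolic < 136] → 1

8, 3, 3, 3, 1, 3, 3, 36, 26, 1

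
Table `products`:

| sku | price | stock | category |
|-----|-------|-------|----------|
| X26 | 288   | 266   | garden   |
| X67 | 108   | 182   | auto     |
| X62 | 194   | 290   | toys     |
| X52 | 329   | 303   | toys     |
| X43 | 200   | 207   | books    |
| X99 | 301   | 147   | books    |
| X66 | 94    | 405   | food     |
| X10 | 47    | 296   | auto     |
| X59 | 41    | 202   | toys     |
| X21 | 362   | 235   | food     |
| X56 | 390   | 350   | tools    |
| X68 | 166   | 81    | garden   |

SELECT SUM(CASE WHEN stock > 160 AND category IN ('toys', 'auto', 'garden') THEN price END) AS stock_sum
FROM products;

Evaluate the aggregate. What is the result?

sku=X26: ✓ → 288
sku=X67: ✓ → 108
sku=X62: ✓ → 194
sku=X52: ✓ → 329
sku=X43: ✗
sku=X99: ✗
sku=X66: ✗
sku=X10: ✓ → 47
sku=X59: ✓ → 41
sku=X21: ✗
sku=X56: ✗
sku=X68: ✗
stock_sum = 288 + 108 + 194 + 329 + 47 + 41 = 1007

1007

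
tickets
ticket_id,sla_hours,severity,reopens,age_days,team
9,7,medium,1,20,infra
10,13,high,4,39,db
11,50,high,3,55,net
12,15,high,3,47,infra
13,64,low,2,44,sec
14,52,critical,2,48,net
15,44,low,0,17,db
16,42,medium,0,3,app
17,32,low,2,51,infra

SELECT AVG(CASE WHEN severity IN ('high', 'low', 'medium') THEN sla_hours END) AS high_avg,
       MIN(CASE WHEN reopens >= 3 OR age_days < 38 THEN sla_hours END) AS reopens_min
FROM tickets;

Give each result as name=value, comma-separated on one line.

[high_avg: severity IN ('high', 'low', 'medium')]
ticket_id=9: ✓ → 7
ticket_id=10: ✓ → 13
ticket_id=11: ✓ → 50
ticket_id=12: ✓ → 15
ticket_id=13: ✓ → 64
ticket_id=14: ✗
ticket_id=15: ✓ → 44
ticket_id=16: ✓ → 42
ticket_id=17: ✓ → 32
high_avg = (7 + 13 + 50 + 15 + 64 + 44 + 42 + 32) / 8 = 33.375
—
[reopens_min: reopens >= 3 OR age_days < 38]
ticket_id=9: ✓ → 7
ticket_id=10: ✓ → 13
ticket_id=11: ✓ → 50
ticket_id=12: ✓ → 15
ticket_id=13: ✗
ticket_id=14: ✗
ticket_id=15: ✓ → 44
ticket_id=16: ✓ → 42
ticket_id=17: ✗
reopens_min = MIN(7, 13, 50, 15, 44, 42) = 7

high_avg=33.375, reopens_min=7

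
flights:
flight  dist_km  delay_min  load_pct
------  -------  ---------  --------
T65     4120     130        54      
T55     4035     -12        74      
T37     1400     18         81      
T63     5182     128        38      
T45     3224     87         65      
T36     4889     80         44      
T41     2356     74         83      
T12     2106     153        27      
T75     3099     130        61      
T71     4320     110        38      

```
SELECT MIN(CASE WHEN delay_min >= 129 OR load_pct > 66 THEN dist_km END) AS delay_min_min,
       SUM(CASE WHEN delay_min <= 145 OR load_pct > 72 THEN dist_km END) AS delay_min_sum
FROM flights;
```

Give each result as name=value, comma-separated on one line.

[delay_min_min: delay_min >= 129 OR load_pct > 66]
flight=T65: ✓ → 4120
flight=T55: ✓ → 4035
flight=T37: ✓ → 1400
flight=T63: ✗
flight=T45: ✗
flight=T36: ✗
flight=T41: ✓ → 2356
flight=T12: ✓ → 2106
flight=T75: ✓ → 3099
flight=T71: ✗
delay_min_min = MIN(4120, 4035, 1400, 2356, 2106, 3099) = 1400
—
[delay_min_sum: delay_min <= 145 OR load_pct > 72]
flight=T65: ✓ → 4120
flight=T55: ✓ → 4035
flight=T37: ✓ → 1400
flight=T63: ✓ → 5182
flight=T45: ✓ → 3224
flight=T36: ✓ → 4889
flight=T41: ✓ → 2356
flight=T12: ✗
flight=T75: ✓ → 3099
flight=T71: ✓ → 4320
delay_min_sum = 4120 + 4035 + 1400 + 5182 + 3224 + 4889 + 2356 + 3099 + 4320 = 32625

delay_min_min=1400, delay_min_sum=32625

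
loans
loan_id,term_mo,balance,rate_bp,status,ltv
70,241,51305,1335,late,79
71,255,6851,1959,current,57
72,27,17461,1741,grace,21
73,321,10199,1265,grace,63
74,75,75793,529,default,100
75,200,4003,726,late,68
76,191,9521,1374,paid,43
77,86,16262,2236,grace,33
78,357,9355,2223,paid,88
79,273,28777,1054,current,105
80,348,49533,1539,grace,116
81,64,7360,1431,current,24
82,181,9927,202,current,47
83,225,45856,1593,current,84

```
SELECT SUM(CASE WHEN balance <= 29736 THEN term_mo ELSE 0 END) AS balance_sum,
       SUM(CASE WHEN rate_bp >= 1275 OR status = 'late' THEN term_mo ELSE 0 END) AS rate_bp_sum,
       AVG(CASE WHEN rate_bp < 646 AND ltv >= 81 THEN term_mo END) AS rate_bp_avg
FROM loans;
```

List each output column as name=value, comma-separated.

[balance_sum: balance <= 29736]
loan_id=70: ✗
loan_id=71: ✓ → 255
loan_id=72: ✓ → 27
loan_id=73: ✓ → 321
loan_id=74: ✗
loan_id=75: ✓ → 200
loan_id=76: ✓ → 191
loan_id=77: ✓ → 86
loan_id=78: ✓ → 357
loan_id=79: ✓ → 273
loan_id=80: ✗
loan_id=81: ✓ → 64
loan_id=82: ✓ → 181
loan_id=83: ✗
balance_sum = 255 + 27 + 321 + 200 + 191 + 86 + 357 + 273 + 64 + 181 = 1955
—
[rate_bp_sum: rate_bp >= 1275 OR status = 'late']
loan_id=70: ✓ → 241
loan_id=71: ✓ → 255
loan_id=72: ✓ → 27
loan_id=73: ✗
loan_id=74: ✗
loan_id=75: ✓ → 200
loan_id=76: ✓ → 191
loan_id=77: ✓ → 86
loan_id=78: ✓ → 357
loan_id=79: ✗
loan_id=80: ✓ → 348
loan_id=81: ✓ → 64
loan_id=82: ✗
loan_id=83: ✓ → 225
rate_bp_sum = 241 + 255 + 27 + 200 + 191 + 86 + 357 + 348 + 64 + 225 = 1994
—
[rate_bp_avg: rate_bp < 646 AND ltv >= 81]
loan_id=70: ✗
loan_id=71: ✗
loan_id=72: ✗
loan_id=73: ✗
loan_id=74: ✓ → 75
loan_id=75: ✗
loan_id=76: ✗
loan_id=77: ✗
loan_id=78: ✗
loan_id=79: ✗
loan_id=80: ✗
loan_id=81: ✗
loan_id=82: ✗
loan_id=83: ✗
rate_bp_avg = 75

balance_sum=1955, rate_bp_sum=1994, rate_bp_avg=75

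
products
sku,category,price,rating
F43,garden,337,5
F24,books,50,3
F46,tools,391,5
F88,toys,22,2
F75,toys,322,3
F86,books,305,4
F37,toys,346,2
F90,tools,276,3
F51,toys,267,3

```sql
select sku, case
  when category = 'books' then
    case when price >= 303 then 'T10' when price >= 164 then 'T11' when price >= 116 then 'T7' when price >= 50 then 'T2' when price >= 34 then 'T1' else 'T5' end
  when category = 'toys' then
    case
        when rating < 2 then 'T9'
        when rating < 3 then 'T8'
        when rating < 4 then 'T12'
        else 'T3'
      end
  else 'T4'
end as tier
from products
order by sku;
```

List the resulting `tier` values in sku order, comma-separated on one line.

sku=F24: category='books' → inner[price >= 50] → T2
sku=F37: category='toys' → inner[rating < 3] → T8
sku=F43: category='garden' → outer ELSE → T4
sku=F46: category='tools' → outer ELSE → T4
sku=F51: category='toys' → inner[rating < 4] → T12
sku=F75: category='toys' → inner[rating < 4] → T12
sku=F86: category='books' → inner[price >= 303] → T10
sku=F88: category='toys' → inner[rating < 3] → T8
sku=F90: category='tools' → outer ELSE → T4

T2, T8, T4, T4, T12, T12, T10, T8, T4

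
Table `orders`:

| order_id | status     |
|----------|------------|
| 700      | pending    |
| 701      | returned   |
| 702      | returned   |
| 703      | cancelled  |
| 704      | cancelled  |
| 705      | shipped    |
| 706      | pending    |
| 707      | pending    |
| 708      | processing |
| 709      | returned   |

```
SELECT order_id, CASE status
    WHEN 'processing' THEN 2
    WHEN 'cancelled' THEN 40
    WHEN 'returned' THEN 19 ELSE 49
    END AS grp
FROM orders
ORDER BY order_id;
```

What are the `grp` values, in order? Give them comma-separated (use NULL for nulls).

order_id=700: ELSE → 49
order_id=701: status='returned' → 19
order_id=702: status='returned' → 19
order_id=703: status='cancelled' → 40
order_id=704: status='cancelled' → 40
order_id=705: ELSE → 49
order_id=706: ELSE → 49
order_id=707: ELSE → 49
order_id=708: status='processing' → 2
order_id=709: status='returned' → 19

49, 19, 19, 40, 40, 49, 49, 49, 2, 19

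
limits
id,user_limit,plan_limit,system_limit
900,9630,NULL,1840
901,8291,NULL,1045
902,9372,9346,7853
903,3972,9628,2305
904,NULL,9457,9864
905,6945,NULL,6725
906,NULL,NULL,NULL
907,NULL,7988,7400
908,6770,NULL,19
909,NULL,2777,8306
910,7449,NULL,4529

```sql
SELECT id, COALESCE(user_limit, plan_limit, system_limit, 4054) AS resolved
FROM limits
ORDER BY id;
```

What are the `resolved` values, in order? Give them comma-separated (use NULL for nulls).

id=900: user_limit=9630 → 9630
id=901: user_limit=8291 → 8291
id=902: user_limit=9372 → 9372
id=903: user_limit=3972 → 3972
id=904: user_limit=NULL, plan_limit=9457 → 9457
id=905: user_limit=6945 → 6945
id=906: user_limit=NULL, plan_limit=NULL, system_limit=NULL, → literal 4054 → 4054
id=907: user_limit=NULL, plan_limit=7988 → 7988
id=908: user_limit=6770 → 6770
id=909: user_limit=NULL, plan_limit=2777 → 2777
id=910: user_limit=7449 → 7449

9630, 8291, 9372, 3972, 9457, 6945, 4054, 7988, 6770, 2777, 7449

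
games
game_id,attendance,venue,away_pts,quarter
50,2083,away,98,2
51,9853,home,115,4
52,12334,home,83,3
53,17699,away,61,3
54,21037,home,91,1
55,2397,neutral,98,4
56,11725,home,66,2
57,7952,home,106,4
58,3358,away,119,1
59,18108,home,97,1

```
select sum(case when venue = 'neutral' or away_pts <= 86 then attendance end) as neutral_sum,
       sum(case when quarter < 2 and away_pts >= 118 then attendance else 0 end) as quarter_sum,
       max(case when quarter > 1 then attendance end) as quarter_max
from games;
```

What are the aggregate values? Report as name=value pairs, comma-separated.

neutral_sum=44155, quarter_sum=3358, quarter_max=17699

[neutral_sum: venue = 'neutral' or away_pts <= 86]
game_id=50: ✗
game_id=51: ✗
game_id=52: ✓ → 12334
game_id=53: ✓ → 17699
game_id=54: ✗
game_id=55: ✓ → 2397
game_id=56: ✓ → 11725
game_id=57: ✗
game_id=58: ✗
game_id=59: ✗
neutral_sum = 12334 + 17699 + 2397 + 11725 = 44155
—
[quarter_sum: quarter < 2 and away_pts >= 118]
game_id=50: ✗
game_id=51: ✗
game_id=52: ✗
game_id=53: ✗
game_id=54: ✗
game_id=55: ✗
game_id=56: ✗
game_id=57: ✗
game_id=58: ✓ → 3358
game_id=59: ✗
quarter_sum = 3358
—
[quarter_max: quarter > 1]
game_id=50: ✓ → 2083
game_id=51: ✓ → 9853
game_id=52: ✓ → 12334
game_id=53: ✓ → 17699
game_id=54: ✗
game_id=55: ✓ → 2397
game_id=56: ✓ → 11725
game_id=57: ✓ → 7952
game_id=58: ✗
game_id=59: ✗
quarter_max = MAX(2083, 9853, 12334, 17699, 2397, 11725, 7952) = 17699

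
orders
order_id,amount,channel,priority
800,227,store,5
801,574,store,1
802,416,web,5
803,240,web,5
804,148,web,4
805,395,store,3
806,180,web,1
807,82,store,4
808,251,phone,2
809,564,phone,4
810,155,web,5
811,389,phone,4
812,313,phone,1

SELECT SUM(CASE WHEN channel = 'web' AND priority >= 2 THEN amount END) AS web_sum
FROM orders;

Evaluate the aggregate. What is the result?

959

order_id=800: ✗
order_id=801: ✗
order_id=802: ✓ → 416
order_id=803: ✓ → 240
order_id=804: ✓ → 148
order_id=805: ✗
order_id=806: ✗
order_id=807: ✗
order_id=808: ✗
order_id=809: ✗
order_id=810: ✓ → 155
order_id=811: ✗
order_id=812: ✗
web_sum = 416 + 240 + 148 + 155 = 959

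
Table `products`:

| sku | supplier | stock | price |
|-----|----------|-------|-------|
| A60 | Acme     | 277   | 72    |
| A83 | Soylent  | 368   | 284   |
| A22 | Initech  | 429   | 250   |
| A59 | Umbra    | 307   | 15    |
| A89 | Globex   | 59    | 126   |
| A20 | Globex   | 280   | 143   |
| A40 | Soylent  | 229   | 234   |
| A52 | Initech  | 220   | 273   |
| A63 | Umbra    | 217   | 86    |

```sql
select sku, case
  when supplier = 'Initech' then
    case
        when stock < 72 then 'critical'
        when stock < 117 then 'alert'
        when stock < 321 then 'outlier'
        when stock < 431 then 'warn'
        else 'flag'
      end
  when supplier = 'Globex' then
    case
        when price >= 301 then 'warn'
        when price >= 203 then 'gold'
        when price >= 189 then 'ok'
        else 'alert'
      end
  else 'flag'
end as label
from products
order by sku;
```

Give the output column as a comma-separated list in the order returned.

alert, warn, flag, outlier, flag, flag, flag, flag, alert

sku=A20: supplier='Globex' → inner[ELSE] → alert
sku=A22: supplier='Initech' → inner[stock < 431] → warn
sku=A40: supplier='Soylent' → outer ELSE → flag
sku=A52: supplier='Initech' → inner[stock < 321] → outlier
sku=A59: supplier='Umbra' → outer ELSE → flag
sku=A60: supplier='Acme' → outer ELSE → flag
sku=A63: supplier='Umbra' → outer ELSE → flag
sku=A83: supplier='Soylent' → outer ELSE → flag
sku=A89: supplier='Globex' → inner[ELSE] → alert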